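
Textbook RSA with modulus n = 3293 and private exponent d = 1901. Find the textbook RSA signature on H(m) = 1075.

61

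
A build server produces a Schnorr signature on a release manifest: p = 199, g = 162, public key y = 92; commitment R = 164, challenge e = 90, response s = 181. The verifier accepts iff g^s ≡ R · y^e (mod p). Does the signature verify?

g^s mod p:
162^2 = 26244 ≡ 175
162^4 ≡ 175^2 = 30625 ≡ 178
162^8 ≡ 178^2 = 31684 ≡ 43
162^16 ≡ 43^2 = 1849 ≡ 58
162^32 ≡ 58^2 = 3364 ≡ 180
162^64 ≡ 180^2 = 32400 ≡ 162
162^128 ≡ 162^2 = 26244 ≡ 175
181 = 128 + 32 + 16 + 4 + 1, so 162^181 ≡ 175·180·58·178·162 ≡ 162 (mod 199)
R · y^e mod p:
92^2 = 8464 ≡ 106
92^4 ≡ 106^2 = 11236 ≡ 92
92^8 ≡ 92^2 = 8464 ≡ 106
92^16 ≡ 106^2 = 11236 ≡ 92
92^32 ≡ 92^2 = 8464 ≡ 106
92^64 ≡ 106^2 = 11236 ≡ 92
90 = 64 + 16 + 8 + 2, so 92^90 ≡ 92·92·106·106 ≡ 1 (mod 199)
164·1 = 164 ≡ 164 (mod 199)
162 ≠ 164; the check fails.

does not verify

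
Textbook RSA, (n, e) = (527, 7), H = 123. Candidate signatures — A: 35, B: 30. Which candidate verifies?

B

Candidate A: 35^2 = 1225 ≡ 171; 35^4 ≡ 171^2 = 29241 ≡ 256; 7 = 4 + 2 + 1, so 35^7 ≡ 256·171·35 ≡ 171 (mod 527)
Candidate B: 30^2 = 900 ≡ 373; 30^4 ≡ 373^2 = 139129 ≡ 1; 7 = 4 + 2 + 1, so 30^7 ≡ 1·373·30 ≡ 123 (mod 527)
  → matches H = 123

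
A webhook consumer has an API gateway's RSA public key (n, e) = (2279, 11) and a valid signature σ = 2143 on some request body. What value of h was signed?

1726

σ^2 ≡ 2143^2 = 4592449 ≡ 264
σ^4 ≡ 264^2 = 69696 ≡ 1326
σ^8 ≡ 1326^2 = 1758276 ≡ 1167
11 = 8 + 2 + 1, so σ^11 ≡ 1167·264·2143 ≡ 1726 (mod 2279)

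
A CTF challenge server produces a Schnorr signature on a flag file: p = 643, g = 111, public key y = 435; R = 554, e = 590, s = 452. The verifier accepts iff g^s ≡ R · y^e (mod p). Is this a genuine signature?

forged

g^s mod p:
111^2 = 12321 ≡ 104
111^4 ≡ 104^2 = 10816 ≡ 528
111^8 ≡ 528^2 = 278784 ≡ 365
111^16 ≡ 365^2 = 133225 ≡ 124
111^32 ≡ 124^2 = 15376 ≡ 587
111^64 ≡ 587^2 = 344569 ≡ 564
111^128 ≡ 564^2 = 318096 ≡ 454
111^256 ≡ 454^2 = 206116 ≡ 356
452 = 256 + 128 + 64 + 4, so 111^452 ≡ 356·454·564·528 ≡ 526 (mod 643)
R · y^e mod p:
435^2 = 189225 ≡ 183
435^4 ≡ 183^2 = 33489 ≡ 53
435^8 ≡ 53^2 = 2809 ≡ 237
435^16 ≡ 237^2 = 56169 ≡ 228
435^32 ≡ 228^2 = 51984 ≡ 544
435^64 ≡ 544^2 = 295936 ≡ 156
435^128 ≡ 156^2 = 24336 ≡ 545
435^256 ≡ 545^2 = 297025 ≡ 602
435^512 ≡ 602^2 = 362404 ≡ 395
590 = 512 + 64 + 8 + 4 + 2, so 435^590 ≡ 395·156·237·53·183 ≡ 266 (mod 643)
554·266 = 147364 ≡ 117 (mod 643)
526 ≠ 117; the check fails.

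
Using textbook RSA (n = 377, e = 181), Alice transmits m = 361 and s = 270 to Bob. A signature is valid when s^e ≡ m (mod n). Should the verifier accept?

accept

s^2 ≡ 270^2 = 72900 ≡ 139
s^4 ≡ 139^2 = 19321 ≡ 94
s^8 ≡ 94^2 = 8836 ≡ 165
s^16 ≡ 165^2 = 27225 ≡ 81
s^32 ≡ 81^2 = 6561 ≡ 152
s^64 ≡ 152^2 = 23104 ≡ 107
s^128 ≡ 107^2 = 11449 ≡ 139
181 = 128 + 32 + 16 + 4 + 1, so s^181 ≡ 139·152·81·94·270 ≡ 361 (mod 377)
361 = m, so the signature checks out.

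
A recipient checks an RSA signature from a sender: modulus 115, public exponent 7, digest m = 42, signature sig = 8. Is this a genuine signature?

forged

Squares mod 115: sig^1≡8, sig^2≡64, sig^4≡71
7 = 4 + 2 + 1, so sig^7 ≡ 71·64·8 ≡ 12 (mod 115)
12 ≠ 42, so verification fails.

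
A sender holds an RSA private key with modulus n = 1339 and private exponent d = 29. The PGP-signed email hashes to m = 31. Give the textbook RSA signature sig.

811

Squares mod 1339: m^1≡31, m^2≡961, m^4≡950, m^8≡14, m^16≡196
29 = 16 + 8 + 4 + 1, so m^29 ≡ 196·14·950·31 ≡ 811 (mod 1339)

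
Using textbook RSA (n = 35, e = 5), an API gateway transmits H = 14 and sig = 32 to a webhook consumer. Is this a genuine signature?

forged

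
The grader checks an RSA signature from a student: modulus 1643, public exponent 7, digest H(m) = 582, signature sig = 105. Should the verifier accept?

accept

sig^2 ≡ 105^2 = 11025 ≡ 1167
sig^4 ≡ 1167^2 = 1361889 ≡ 1485
7 = 4 + 2 + 1, so sig^7 ≡ 1485·1167·105 ≡ 582 (mod 1643)
Since 582 equals the digest 582, verification succeeds.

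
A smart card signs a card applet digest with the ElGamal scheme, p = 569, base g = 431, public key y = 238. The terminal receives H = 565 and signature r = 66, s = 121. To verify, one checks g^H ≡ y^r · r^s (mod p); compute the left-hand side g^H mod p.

131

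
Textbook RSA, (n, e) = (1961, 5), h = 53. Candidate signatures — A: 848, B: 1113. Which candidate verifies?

A

Candidate A: 848^2 = 719104 ≡ 1378; 848^4 ≡ 1378^2 = 1898884 ≡ 636; 5 = 4 + 1, so 848^5 ≡ 636·848 ≡ 53 (mod 1961)
  → matches h = 53
Candidate B: 1113^2 = 1238769 ≡ 1378; 1113^4 ≡ 1378^2 = 1898884 ≡ 636; 5 = 4 + 1, so 1113^5 ≡ 636·1113 ≡ 1908 (mod 1961)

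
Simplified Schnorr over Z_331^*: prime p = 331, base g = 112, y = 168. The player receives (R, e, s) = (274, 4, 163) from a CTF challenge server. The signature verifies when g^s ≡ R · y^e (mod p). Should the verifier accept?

g^s mod p:
112^2 = 12544 ≡ 297
112^4 ≡ 297^2 = 88209 ≡ 163
112^8 ≡ 163^2 = 26569 ≡ 89
112^16 ≡ 89^2 = 7921 ≡ 308
112^32 ≡ 308^2 = 94864 ≡ 198
112^64 ≡ 198^2 = 39204 ≡ 146
112^128 ≡ 146^2 = 21316 ≡ 132
163 = 128 + 32 + 2 + 1, so 112^163 ≡ 132·198·297·112 ≡ 185 (mod 331)
R · y^e mod p:
168^2 = 28224 ≡ 89
168^4 ≡ 89^2 = 7921 ≡ 308
274·308 = 84392 ≡ 318 (mod 331)
185 ≠ 318; the check fails.

reject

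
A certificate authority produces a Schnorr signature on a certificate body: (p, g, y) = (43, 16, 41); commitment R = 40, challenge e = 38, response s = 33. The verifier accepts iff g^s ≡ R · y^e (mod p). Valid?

no

g^s mod p:
16^2 = 256 ≡ 41
16^4 ≡ 41^2 = 1681 ≡ 4
16^8 ≡ 4^2 = 16
16^16 ≡ 16^2 = 256 ≡ 41
16^32 ≡ 41^2 = 1681 ≡ 4
33 = 32 + 1, so 16^33 ≡ 4·16 ≡ 21 (mod 43)
R · y^e mod p:
41^2 = 1681 ≡ 4
41^4 ≡ 4^2 = 16
41^8 ≡ 16^2 = 256 ≡ 41
41^16 ≡ 41^2 = 1681 ≡ 4
41^32 ≡ 4^2 = 16
38 = 32 + 4 + 2, so 41^38 ≡ 16·16·4 ≡ 35 (mod 43)
40·35 = 1400 ≡ 24 (mod 43)
21 ≠ 24; the check fails.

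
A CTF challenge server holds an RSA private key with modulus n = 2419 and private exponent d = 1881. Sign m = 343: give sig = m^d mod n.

2229

m^2 ≡ 343^2 = 117649 ≡ 1537
m^4 ≡ 1537^2 = 2362369 ≡ 1425
m^8 ≡ 1425^2 = 2030625 ≡ 1084
m^16 ≡ 1084^2 = 1175056 ≡ 1841
m^32 ≡ 1841^2 = 3389281 ≡ 262
m^64 ≡ 262^2 = 68644 ≡ 912
m^128 ≡ 912^2 = 831744 ≡ 2027
m^256 ≡ 2027^2 = 4108729 ≡ 1267
m^512 ≡ 1267^2 = 1605289 ≡ 1492
m^1024 ≡ 1492^2 = 2226064 ≡ 584
1881 = 1024 + 512 + 256 + 64 + 16 + 8 + 1, so m^1881 ≡ 584·1492·1267·912·1841·1084·343 ≡ 2229 (mod 2419)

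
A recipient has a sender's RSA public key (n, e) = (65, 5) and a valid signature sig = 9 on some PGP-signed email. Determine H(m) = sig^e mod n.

sig^2 ≡ 9^2 = 81 ≡ 16
sig^4 ≡ 16^2 = 256 ≡ 61
5 = 4 + 1, so sig^5 ≡ 61·9 ≡ 29 (mod 65)

29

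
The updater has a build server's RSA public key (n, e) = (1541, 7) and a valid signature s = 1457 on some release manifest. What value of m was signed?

Squares mod 1541: s^1≡1457, s^2≡892, s^4≡508
7 = 4 + 2 + 1, so s^7 ≡ 508·892·1457 ≡ 817 (mod 1541)

817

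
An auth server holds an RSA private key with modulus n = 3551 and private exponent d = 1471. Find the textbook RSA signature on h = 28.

h^2 ≡ 28^2 = 784
h^4 ≡ 784^2 = 614656 ≡ 333
h^8 ≡ 333^2 = 110889 ≡ 808
h^16 ≡ 808^2 = 652864 ≡ 3031
h^32 ≡ 3031^2 = 9186961 ≡ 524
h^64 ≡ 524^2 = 274576 ≡ 1149
h^128 ≡ 1149^2 = 1320201 ≡ 2780
h^256 ≡ 2780^2 = 7728400 ≡ 1424
h^512 ≡ 1424^2 = 2027776 ≡ 155
h^1024 ≡ 155^2 = 24025 ≡ 2719
1471 = 1024 + 256 + 128 + 32 + 16 + 8 + 4 + 2 + 1, so h^1471 ≡ 2719·1424·2780·524·3031·808·333·784·28 ≡ 2162 (mod 3551)

2162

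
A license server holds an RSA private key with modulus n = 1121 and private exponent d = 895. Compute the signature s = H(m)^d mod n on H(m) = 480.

Squares mod 1121: (H(m))^1≡480, (H(m))^2≡595, (H(m))^4≡910, (H(m))^8≡802, (H(m))^16≡871, (H(m))^32≡845, (H(m))^64≡1069, (H(m))^128≡462, (H(m))^256≡454, (H(m))^512≡973
895 = 512 + 256 + 64 + 32 + 16 + 8 + 4 + 2 + 1, so (H(m))^895 ≡ 973·454·1069·845·871·802·910·595·480 ≡ 682 (mod 1121)

682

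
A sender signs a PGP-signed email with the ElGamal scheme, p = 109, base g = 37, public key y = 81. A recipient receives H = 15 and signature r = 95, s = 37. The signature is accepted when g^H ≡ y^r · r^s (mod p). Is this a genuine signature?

genuine

Left side g^H mod p:
Squares mod 109: 37^1≡37, 37^2≡61, 37^4≡15, 37^8≡7
15 = 8 + 4 + 2 + 1, so 37^15 ≡ 7·15·61·37 ≡ 19 (mod 109)
Right side y^r · r^s mod p:
Squares mod 109: 81^1≡81, 81^2≡21, 81^4≡5, 81^8≡25, 81^16≡80, 81^32≡78, 81^64≡89
95 = 64 + 16 + 8 + 4 + 2 + 1, so 81^95 ≡ 89·80·25·5·21·81 ≡ 9 (mod 109)
Squares mod 109: 95^1≡95, 95^2≡87, 95^4≡48, 95^8≡15, 95^16≡7, 95^32≡49
37 = 32 + 4 + 1, so 95^37 ≡ 49·48·95 ≡ 99 (mod 109)
9·99 = 891 ≡ 19 (mod 109)
19 ≡ 19 (mod 109), so the signature is genuine.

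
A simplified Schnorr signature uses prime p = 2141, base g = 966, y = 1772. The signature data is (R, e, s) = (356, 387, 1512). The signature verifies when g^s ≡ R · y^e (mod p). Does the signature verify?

verifies

g^s mod p:
966^1512 mod 2141 = 1624
R · y^e mod p:
1772^387 mod 2141 = 1905
356·1905 = 678180 ≡ 1624 (mod 2141)
1624 ≡ 1624 (mod 2141); signature holds.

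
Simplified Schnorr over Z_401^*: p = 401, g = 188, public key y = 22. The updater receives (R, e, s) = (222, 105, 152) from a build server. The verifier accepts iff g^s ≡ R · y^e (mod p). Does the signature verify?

does not verify

g^s mod p:
Squares mod 401: 188^1≡188, 188^2≡56, 188^4≡329, 188^8≡372, 188^16≡39, 188^32≡318, 188^64≡72, 188^128≡372
152 = 128 + 16 + 8, so 188^152 ≡ 372·39·372 ≡ 318 (mod 401)
R · y^e mod p:
Squares mod 401: 22^1≡22, 22^2≡83, 22^4≡72, 22^8≡372, 22^16≡39, 22^32≡318, 22^64≡72
105 = 64 + 32 + 8 + 1, so 22^105 ≡ 72·318·372·22 ≡ 381 (mod 401)
222·381 = 84582 ≡ 372 (mod 401)
318 ≠ 372; the check fails.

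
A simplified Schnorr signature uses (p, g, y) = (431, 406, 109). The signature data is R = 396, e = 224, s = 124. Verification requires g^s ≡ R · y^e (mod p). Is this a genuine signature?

g^s mod p:
406^124 mod 431 = 227
R · y^e mod p:
109^224 mod 431 = 326
396·326 = 129096 ≡ 227 (mod 431)
227 ≡ 227 (mod 431); signature holds.

genuine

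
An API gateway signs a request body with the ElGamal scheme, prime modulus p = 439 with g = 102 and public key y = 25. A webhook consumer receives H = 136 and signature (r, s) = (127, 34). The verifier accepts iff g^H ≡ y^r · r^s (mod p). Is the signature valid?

Left side g^H mod p:
102^2 = 10404 ≡ 307
102^4 ≡ 307^2 = 94249 ≡ 303
102^8 ≡ 303^2 = 91809 ≡ 58
102^16 ≡ 58^2 = 3364 ≡ 291
102^32 ≡ 291^2 = 84681 ≡ 393
102^64 ≡ 393^2 = 154449 ≡ 360
102^128 ≡ 360^2 = 129600 ≡ 95
136 = 128 + 8, so 102^136 ≡ 95·58 ≡ 242 (mod 439)
Right side y^r · r^s mod p:
25^2 = 625 ≡ 186
25^4 ≡ 186^2 = 34596 ≡ 354
25^8 ≡ 354^2 = 125316 ≡ 201
25^16 ≡ 201^2 = 40401 ≡ 13
25^32 ≡ 13^2 = 169
25^64 ≡ 169^2 = 28561 ≡ 26
127 = 64 + 32 + 16 + 8 + 4 + 2 + 1, so 25^127 ≡ 26·169·13·201·354·186·25 ≡ 308 (mod 439)
127^2 = 16129 ≡ 325
127^4 ≡ 325^2 = 105625 ≡ 265
127^8 ≡ 265^2 = 70225 ≡ 424
127^16 ≡ 424^2 = 179776 ≡ 225
127^32 ≡ 225^2 = 50625 ≡ 140
34 = 32 + 2, so 127^34 ≡ 140·325 ≡ 283 (mod 439)
308·283 = 87164 ≡ 242 (mod 439)
242 ≡ 242 (mod 439), so the signature is genuine.

valid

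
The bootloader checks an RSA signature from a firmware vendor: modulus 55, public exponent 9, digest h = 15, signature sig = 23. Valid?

sig^2 ≡ 23^2 = 529 ≡ 34
sig^4 ≡ 34^2 = 1156 ≡ 1
sig^8 ≡ 1^2 = 1
9 = 8 + 1, so sig^9 ≡ 1·23 ≡ 23 (mod 55)
23 ≠ 15, so verification fails.

no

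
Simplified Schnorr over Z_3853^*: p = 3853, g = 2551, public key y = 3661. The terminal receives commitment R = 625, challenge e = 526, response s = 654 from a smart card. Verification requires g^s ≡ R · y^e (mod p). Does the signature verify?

verifies

g^s mod p:
Squares mod 3853: 2551^1≡2551, 2551^2≡3737, 2551^4≡1897, 2551^8≡3760, 2551^16≡943, 2551^32≡3059, 2551^64≡2397, 2551^128≡786, 2551^256≡1316, 2551^512≡1859
654 = 512 + 128 + 8 + 4 + 2, so 2551^654 ≡ 1859·786·3760·1897·3737 ≡ 1990 (mod 3853)
R · y^e mod p:
Squares mod 3853: 3661^1≡3661, 3661^2≡2187, 3661^4≡1396, 3661^8≡3051, 3661^16≡3606, 3661^32≡3214, 3661^64≡3756, 3661^128≡1703, 3661^256≡2753, 3661^512≡158
526 = 512 + 8 + 4 + 2, so 3661^526 ≡ 158·3051·1396·2187 ≡ 3363 (mod 3853)
625·3363 = 2101875 ≡ 1990 (mod 3853)
1990 ≡ 1990 (mod 3853); signature holds.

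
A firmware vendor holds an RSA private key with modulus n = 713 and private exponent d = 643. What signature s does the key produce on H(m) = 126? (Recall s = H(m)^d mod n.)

Squares mod 713: (H(m))^1≡126, (H(m))^2≡190, (H(m))^4≡450, (H(m))^8≡8, (H(m))^16≡64, (H(m))^32≡531, (H(m))^64≡326, (H(m))^128≡39, (H(m))^256≡95, (H(m))^512≡469
643 = 512 + 128 + 2 + 1, so (H(m))^643 ≡ 469·39·190·126 ≡ 442 (mod 713)

442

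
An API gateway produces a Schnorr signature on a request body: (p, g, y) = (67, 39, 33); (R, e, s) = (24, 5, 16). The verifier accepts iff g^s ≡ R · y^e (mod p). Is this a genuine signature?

g^s mod p:
39^2 = 1521 ≡ 47
39^4 ≡ 47^2 = 2209 ≡ 65
39^8 ≡ 65^2 = 4225 ≡ 4
39^16 ≡ 4^2 = 16
R · y^e mod p:
33^2 = 1089 ≡ 17
33^4 ≡ 17^2 = 289 ≡ 21
5 = 4 + 1, so 33^5 ≡ 21·33 ≡ 23 (mod 67)
24·23 = 552 ≡ 16 (mod 67)
16 ≡ 16 (mod 67); signature holds.

genuine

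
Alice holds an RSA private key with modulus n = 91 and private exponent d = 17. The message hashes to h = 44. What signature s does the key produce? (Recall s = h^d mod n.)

18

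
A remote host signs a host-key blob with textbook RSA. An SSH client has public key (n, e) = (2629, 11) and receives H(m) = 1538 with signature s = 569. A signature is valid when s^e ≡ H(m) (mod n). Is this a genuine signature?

Squares mod 2629: s^1≡569, s^2≡394, s^4≡125, s^8≡2480
11 = 8 + 2 + 1, so s^11 ≡ 2480·394·569 ≡ 360 (mod 2629)
s^11 mod 2629 = 360, but H(m) = 1538.

forged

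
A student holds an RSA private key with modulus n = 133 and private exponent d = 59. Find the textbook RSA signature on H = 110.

H^59 mod 133 = 59

59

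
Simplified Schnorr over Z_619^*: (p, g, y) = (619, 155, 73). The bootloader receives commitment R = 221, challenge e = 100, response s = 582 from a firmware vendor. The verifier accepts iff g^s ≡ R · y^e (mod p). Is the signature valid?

invalid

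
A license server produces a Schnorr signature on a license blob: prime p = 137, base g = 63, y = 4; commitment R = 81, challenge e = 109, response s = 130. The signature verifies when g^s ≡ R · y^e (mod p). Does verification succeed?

g^s mod p:
63^2 = 3969 ≡ 133
63^4 ≡ 133^2 = 17689 ≡ 16
63^8 ≡ 16^2 = 256 ≡ 119
63^16 ≡ 119^2 = 14161 ≡ 50
63^32 ≡ 50^2 = 2500 ≡ 34
63^64 ≡ 34^2 = 1156 ≡ 60
63^128 ≡ 60^2 = 3600 ≡ 38
130 = 128 + 2, so 63^130 ≡ 38·133 ≡ 122 (mod 137)
R · y^e mod p:
4^2 = 16
4^4 ≡ 16^2 = 256 ≡ 119
4^8 ≡ 119^2 = 14161 ≡ 50
4^16 ≡ 50^2 = 2500 ≡ 34
4^32 ≡ 34^2 = 1156 ≡ 60
4^64 ≡ 60^2 = 3600 ≡ 38
109 = 64 + 32 + 8 + 4 + 1, so 4^109 ≡ 38·60·50·119·4 ≡ 81 (mod 137)
81·81 = 6561 ≡ 122 (mod 137)
122 ≡ 122 (mod 137); signature holds.

passes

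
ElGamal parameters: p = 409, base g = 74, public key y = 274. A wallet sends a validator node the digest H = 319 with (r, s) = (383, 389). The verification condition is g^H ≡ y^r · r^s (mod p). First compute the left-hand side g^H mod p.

129

74^2 = 5476 ≡ 159
74^4 ≡ 159^2 = 25281 ≡ 332
74^8 ≡ 332^2 = 110224 ≡ 203
74^16 ≡ 203^2 = 41209 ≡ 309
74^32 ≡ 309^2 = 95481 ≡ 184
74^64 ≡ 184^2 = 33856 ≡ 318
74^128 ≡ 318^2 = 101124 ≡ 101
74^256 ≡ 101^2 = 10201 ≡ 385
319 = 256 + 32 + 16 + 8 + 4 + 2 + 1, so 74^319 ≡ 385·184·309·203·332·159·74 ≡ 129 (mod 409)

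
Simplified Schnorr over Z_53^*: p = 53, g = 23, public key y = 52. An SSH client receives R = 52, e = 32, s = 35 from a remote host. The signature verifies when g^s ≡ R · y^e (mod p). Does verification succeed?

fails

g^s mod p:
Squares mod 53: 23^1≡23, 23^2≡52, 23^4≡1, 23^8≡1, 23^16≡1, 23^32≡1
35 = 32 + 2 + 1, so 23^35 ≡ 1·52·23 ≡ 30 (mod 53)
R · y^e mod p:
Squares mod 53: 52^1≡52, 52^2≡1, 52^4≡1, 52^8≡1, 52^16≡1, 52^32≡1
52^32 ≡ 1 (mod 53)
52·1 = 52 ≡ 52 (mod 53)
30 ≠ 52; the check fails.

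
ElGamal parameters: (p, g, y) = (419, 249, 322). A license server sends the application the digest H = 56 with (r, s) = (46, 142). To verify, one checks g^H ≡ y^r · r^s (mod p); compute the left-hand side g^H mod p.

249^56 mod 419 = 203

203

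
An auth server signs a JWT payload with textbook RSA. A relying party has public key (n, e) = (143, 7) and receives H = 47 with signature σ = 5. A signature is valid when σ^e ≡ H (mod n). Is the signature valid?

valid

σ^2 ≡ 5^2 = 25
σ^4 ≡ 25^2 = 625 ≡ 53
7 = 4 + 2 + 1, so σ^7 ≡ 53·25·5 ≡ 47 (mod 143)
47 = H, so the signature checks out.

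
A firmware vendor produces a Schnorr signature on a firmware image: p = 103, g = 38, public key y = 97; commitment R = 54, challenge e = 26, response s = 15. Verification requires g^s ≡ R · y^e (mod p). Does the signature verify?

does not verify

g^s mod p:
Squares mod 103: 38^1≡38, 38^2≡2, 38^4≡4, 38^8≡16
15 = 8 + 4 + 2 + 1, so 38^15 ≡ 16·4·2·38 ≡ 23 (mod 103)
R · y^e mod p:
Squares mod 103: 97^1≡97, 97^2≡36, 97^4≡60, 97^8≡98, 97^16≡25
26 = 16 + 8 + 2, so 97^26 ≡ 25·98·36 ≡ 32 (mod 103)
54·32 = 1728 ≡ 80 (mod 103)
23 ≠ 80; the check fails.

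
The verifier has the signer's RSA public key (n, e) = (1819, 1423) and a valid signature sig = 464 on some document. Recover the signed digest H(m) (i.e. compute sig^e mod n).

Squares mod 1819: sig^1≡464, sig^2≡654, sig^4≡251, sig^8≡1155, sig^16≡698, sig^32≡1531, sig^64≡1089, sig^128≡1752, sig^256≡851, sig^512≡239, sig^1024≡732
1423 = 1024 + 256 + 128 + 8 + 4 + 2 + 1, so sig^1423 ≡ 732·851·1752·1155·251·654·464 ≡ 1639 (mod 1819)

1639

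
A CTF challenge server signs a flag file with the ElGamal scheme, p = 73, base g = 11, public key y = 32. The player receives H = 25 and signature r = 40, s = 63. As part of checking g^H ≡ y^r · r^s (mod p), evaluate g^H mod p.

15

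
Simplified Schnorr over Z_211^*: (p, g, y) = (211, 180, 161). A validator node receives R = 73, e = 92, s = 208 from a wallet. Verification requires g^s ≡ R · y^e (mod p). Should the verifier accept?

accept

g^s mod p:
180^2 = 32400 ≡ 117
180^4 ≡ 117^2 = 13689 ≡ 185
180^8 ≡ 185^2 = 34225 ≡ 43
180^16 ≡ 43^2 = 1849 ≡ 161
180^32 ≡ 161^2 = 25921 ≡ 179
180^64 ≡ 179^2 = 32041 ≡ 180
180^128 ≡ 180^2 = 32400 ≡ 117
208 = 128 + 64 + 16, so 180^208 ≡ 117·180·161 ≡ 101 (mod 211)
R · y^e mod p:
161^2 = 25921 ≡ 179
161^4 ≡ 179^2 = 32041 ≡ 180
161^8 ≡ 180^2 = 32400 ≡ 117
161^16 ≡ 117^2 = 13689 ≡ 185
161^32 ≡ 185^2 = 34225 ≡ 43
161^64 ≡ 43^2 = 1849 ≡ 161
92 = 64 + 16 + 8 + 4, so 161^92 ≡ 161·185·117·180 ≡ 117 (mod 211)
73·117 = 8541 ≡ 101 (mod 211)
101 ≡ 101 (mod 211); signature holds.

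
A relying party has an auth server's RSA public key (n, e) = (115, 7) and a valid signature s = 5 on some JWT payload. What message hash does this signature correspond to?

40

s^2 ≡ 5^2 = 25
s^4 ≡ 25^2 = 625 ≡ 50
7 = 4 + 2 + 1, so s^7 ≡ 50·25·5 ≡ 40 (mod 115)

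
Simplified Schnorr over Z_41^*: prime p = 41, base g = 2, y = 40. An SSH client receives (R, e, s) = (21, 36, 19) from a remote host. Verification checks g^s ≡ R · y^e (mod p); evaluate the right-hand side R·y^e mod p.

40^2 = 1600 ≡ 1
40^4 ≡ 1^2 = 1
40^8 ≡ 1^2 = 1
40^16 ≡ 1^2 = 1
40^32 ≡ 1^2 = 1
36 = 32 + 4, so 40^36 ≡ 1·1 ≡ 1 (mod 41)
R · y^e ≡ 21·1 = 21 ≡ 21 (mod 41)

21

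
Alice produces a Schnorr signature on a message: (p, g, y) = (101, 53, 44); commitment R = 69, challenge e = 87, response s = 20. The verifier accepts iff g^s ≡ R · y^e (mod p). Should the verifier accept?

accept

g^s mod p:
53^2 = 2809 ≡ 82
53^4 ≡ 82^2 = 6724 ≡ 58
53^8 ≡ 58^2 = 3364 ≡ 31
53^16 ≡ 31^2 = 961 ≡ 52
20 = 16 + 4, so 53^20 ≡ 52·58 ≡ 87 (mod 101)
R · y^e mod p:
44^2 = 1936 ≡ 17
44^4 ≡ 17^2 = 289 ≡ 87
44^8 ≡ 87^2 = 7569 ≡ 95
44^16 ≡ 95^2 = 9025 ≡ 36
44^32 ≡ 36^2 = 1296 ≡ 84
44^64 ≡ 84^2 = 7056 ≡ 87
87 = 64 + 16 + 4 + 2 + 1, so 44^87 ≡ 87·36·87·17·44 ≡ 32 (mod 101)
69·32 = 2208 ≡ 87 (mod 101)
87 ≡ 87 (mod 101); signature holds.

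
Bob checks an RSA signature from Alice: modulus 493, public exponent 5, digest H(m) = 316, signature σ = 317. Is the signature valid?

σ^2 ≡ 317^2 = 100489 ≡ 410
σ^4 ≡ 410^2 = 168100 ≡ 480
5 = 4 + 1, so σ^5 ≡ 480·317 ≡ 316 (mod 493)
Since 316 equals the digest 316, verification succeeds.

valid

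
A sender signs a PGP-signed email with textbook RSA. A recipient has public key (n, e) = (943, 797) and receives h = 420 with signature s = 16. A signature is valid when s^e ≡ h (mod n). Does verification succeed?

passes

s^2 ≡ 16^2 = 256
s^4 ≡ 256^2 = 65536 ≡ 469
s^8 ≡ 469^2 = 219961 ≡ 242
s^16 ≡ 242^2 = 58564 ≡ 98
s^32 ≡ 98^2 = 9604 ≡ 174
s^64 ≡ 174^2 = 30276 ≡ 100
s^128 ≡ 100^2 = 10000 ≡ 570
s^256 ≡ 570^2 = 324900 ≡ 508
s^512 ≡ 508^2 = 258064 ≡ 625
797 = 512 + 256 + 16 + 8 + 4 + 1, so s^797 ≡ 625·508·98·242·469·16 ≡ 420 (mod 943)
420 = h, so the signature checks out.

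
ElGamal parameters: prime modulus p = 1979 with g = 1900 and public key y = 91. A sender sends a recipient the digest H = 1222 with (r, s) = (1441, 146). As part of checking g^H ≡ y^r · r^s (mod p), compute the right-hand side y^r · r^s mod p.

1083

Squares mod 1979: 91^1≡91, 91^2≡365, 91^4≡632, 91^8≡1645, 91^16≡732, 91^32≡1494, 91^64≡1703, 91^128≡974, 91^256≡735, 91^512≡1937, 91^1024≡1764
1441 = 1024 + 256 + 128 + 32 + 1, so 91^1441 ≡ 1764·735·974·1494·91 ≡ 1731 (mod 1979)
Squares mod 1979: 1441^1≡1441, 1441^2≡510, 1441^4≡851, 1441^8≡1866, 1441^16≡895, 1441^32≡1509, 1441^64≡1231, 1441^128≡1426
146 = 128 + 16 + 2, so 1441^146 ≡ 1426·895·510 ≡ 642 (mod 1979)
y^r · r^s ≡ 1731·642 = 1111302 ≡ 1083 (mod 1979)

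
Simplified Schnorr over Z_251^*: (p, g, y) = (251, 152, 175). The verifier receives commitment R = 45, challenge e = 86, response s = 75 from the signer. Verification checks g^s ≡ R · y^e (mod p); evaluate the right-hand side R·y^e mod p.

20

175^2 = 30625 ≡ 3
175^4 ≡ 3^2 = 9
175^8 ≡ 9^2 = 81
175^16 ≡ 81^2 = 6561 ≡ 35
175^32 ≡ 35^2 = 1225 ≡ 221
175^64 ≡ 221^2 = 48841 ≡ 147
86 = 64 + 16 + 4 + 2, so 175^86 ≡ 147·35·9·3 ≡ 112 (mod 251)
R · y^e ≡ 45·112 = 5040 ≡ 20 (mod 251)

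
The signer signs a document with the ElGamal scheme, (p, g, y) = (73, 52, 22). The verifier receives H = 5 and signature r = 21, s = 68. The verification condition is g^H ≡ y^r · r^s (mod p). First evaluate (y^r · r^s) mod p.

30

22^2 = 484 ≡ 46
22^4 ≡ 46^2 = 2116 ≡ 72
22^8 ≡ 72^2 = 5184 ≡ 1
22^16 ≡ 1^2 = 1
21 = 16 + 4 + 1, so 22^21 ≡ 1·72·22 ≡ 51 (mod 73)
21^2 = 441 ≡ 3
21^4 ≡ 3^2 = 9
21^8 ≡ 9^2 = 81 ≡ 8
21^16 ≡ 8^2 = 64
21^32 ≡ 64^2 = 4096 ≡ 8
21^64 ≡ 8^2 = 64
68 = 64 + 4, so 21^68 ≡ 64·9 ≡ 65 (mod 73)
y^r · r^s ≡ 51·65 = 3315 ≡ 30 (mod 73)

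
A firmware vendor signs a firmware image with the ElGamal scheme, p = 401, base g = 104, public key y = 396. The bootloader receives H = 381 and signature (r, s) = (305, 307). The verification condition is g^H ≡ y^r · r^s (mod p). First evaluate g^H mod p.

170

104^2 = 10816 ≡ 390
104^4 ≡ 390^2 = 152100 ≡ 121
104^8 ≡ 121^2 = 14641 ≡ 205
104^16 ≡ 205^2 = 42025 ≡ 321
104^32 ≡ 321^2 = 103041 ≡ 385
104^64 ≡ 385^2 = 148225 ≡ 256
104^128 ≡ 256^2 = 65536 ≡ 173
104^256 ≡ 173^2 = 29929 ≡ 255
381 = 256 + 64 + 32 + 16 + 8 + 4 + 1, so 104^381 ≡ 255·256·385·321·205·121·104 ≡ 170 (mod 401)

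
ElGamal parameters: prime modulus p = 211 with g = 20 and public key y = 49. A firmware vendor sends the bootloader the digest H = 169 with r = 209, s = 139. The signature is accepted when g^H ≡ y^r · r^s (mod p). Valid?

yes

Left side g^H mod p:
Squares mod 211: 20^1≡20, 20^2≡189, 20^4≡62, 20^8≡46, 20^16≡6, 20^32≡36, 20^64≡30, 20^128≡56
169 = 128 + 32 + 8 + 1, so 20^169 ≡ 56·36·46·20 ≡ 30 (mod 211)
Right side y^r · r^s mod p:
Squares mod 211: 49^1≡49, 49^2≡80, 49^4≡70, 49^8≡47, 49^16≡99, 49^32≡95, 49^64≡163, 49^128≡194
209 = 128 + 64 + 16 + 1, so 49^209 ≡ 194·163·99·49 ≡ 56 (mod 211)
Squares mod 211: 209^1≡209, 209^2≡4, 209^4≡16, 209^8≡45, 209^16≡126, 209^32≡51, 209^64≡69, 209^128≡119
139 = 128 + 8 + 2 + 1, so 209^139 ≡ 119·45·4·209 ≡ 204 (mod 211)
56·204 = 11424 ≡ 30 (mod 211)
30 ≡ 30 (mod 211), so the signature is genuine.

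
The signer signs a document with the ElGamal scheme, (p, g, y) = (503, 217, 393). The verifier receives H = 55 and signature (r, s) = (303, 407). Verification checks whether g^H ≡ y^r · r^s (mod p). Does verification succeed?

Left side g^H mod p:
217^2 = 47089 ≡ 310
217^4 ≡ 310^2 = 96100 ≡ 27
217^8 ≡ 27^2 = 729 ≡ 226
217^16 ≡ 226^2 = 51076 ≡ 273
217^32 ≡ 273^2 = 74529 ≡ 85
55 = 32 + 16 + 4 + 2 + 1, so 217^55 ≡ 85·273·27·310·217 ≡ 137 (mod 503)
Right side y^r · r^s mod p:
393^2 = 154449 ≡ 28
393^4 ≡ 28^2 = 784 ≡ 281
393^8 ≡ 281^2 = 78961 ≡ 493
393^16 ≡ 493^2 = 243049 ≡ 100
393^32 ≡ 100^2 = 10000 ≡ 443
393^64 ≡ 443^2 = 196249 ≡ 79
393^128 ≡ 79^2 = 6241 ≡ 205
393^256 ≡ 205^2 = 42025 ≡ 276
303 = 256 + 32 + 8 + 4 + 2 + 1, so 393^303 ≡ 276·443·493·281·28·393 ≡ 56 (mod 503)
303^2 = 91809 ≡ 263
303^4 ≡ 263^2 = 69169 ≡ 258
303^8 ≡ 258^2 = 66564 ≡ 168
303^16 ≡ 168^2 = 28224 ≡ 56
303^32 ≡ 56^2 = 3136 ≡ 118
303^64 ≡ 118^2 = 13924 ≡ 343
303^128 ≡ 343^2 = 117649 ≡ 450
303^256 ≡ 450^2 = 202500 ≡ 294
407 = 256 + 128 + 16 + 4 + 2 + 1, so 303^407 ≡ 294·450·56·258·263·303 ≡ 227 (mod 503)
56·227 = 12712 ≡ 137 (mod 503)
137 ≡ 137 (mod 503), so the signature is genuine.

passes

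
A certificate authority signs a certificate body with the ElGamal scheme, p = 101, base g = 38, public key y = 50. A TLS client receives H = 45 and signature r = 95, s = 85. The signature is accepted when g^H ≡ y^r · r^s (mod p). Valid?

no

Left side g^H mod p:
38^2 = 1444 ≡ 30
38^4 ≡ 30^2 = 900 ≡ 92
38^8 ≡ 92^2 = 8464 ≡ 81
38^16 ≡ 81^2 = 6561 ≡ 97
38^32 ≡ 97^2 = 9409 ≡ 16
45 = 32 + 8 + 4 + 1, so 38^45 ≡ 16·81·92·38 ≡ 57 (mod 101)
Right side y^r · r^s mod p:
50^2 = 2500 ≡ 76
50^4 ≡ 76^2 = 5776 ≡ 19
50^8 ≡ 19^2 = 361 ≡ 58
50^16 ≡ 58^2 = 3364 ≡ 31
50^32 ≡ 31^2 = 961 ≡ 52
50^64 ≡ 52^2 = 2704 ≡ 78
95 = 64 + 16 + 8 + 4 + 2 + 1, so 50^95 ≡ 78·31·58·19·76·50 ≡ 69 (mod 101)
95^2 = 9025 ≡ 36
95^4 ≡ 36^2 = 1296 ≡ 84
95^8 ≡ 84^2 = 7056 ≡ 87
95^16 ≡ 87^2 = 7569 ≡ 95
95^32 ≡ 95^2 = 9025 ≡ 36
95^64 ≡ 36^2 = 1296 ≡ 84
85 = 64 + 16 + 4 + 1, so 95^85 ≡ 84·95·84·95 ≡ 1 (mod 101)
69·1 = 69 ≡ 69 (mod 101)
57 ≠ 69, so verification fails.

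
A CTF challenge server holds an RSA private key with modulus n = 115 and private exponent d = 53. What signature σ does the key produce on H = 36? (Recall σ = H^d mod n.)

H^2 ≡ 36^2 = 1296 ≡ 31
H^4 ≡ 31^2 = 961 ≡ 41
H^8 ≡ 41^2 = 1681 ≡ 71
H^16 ≡ 71^2 = 5041 ≡ 96
H^32 ≡ 96^2 = 9216 ≡ 16
53 = 32 + 16 + 4 + 1, so H^53 ≡ 16·96·41·36 ≡ 26 (mod 115)

26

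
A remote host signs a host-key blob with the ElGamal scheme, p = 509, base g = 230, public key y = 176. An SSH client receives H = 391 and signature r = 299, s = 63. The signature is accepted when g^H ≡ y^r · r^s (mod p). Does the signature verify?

Left side g^H mod p:
230^2 = 52900 ≡ 473
230^4 ≡ 473^2 = 223729 ≡ 278
230^8 ≡ 278^2 = 77284 ≡ 425
230^16 ≡ 425^2 = 180625 ≡ 439
230^32 ≡ 439^2 = 192721 ≡ 319
230^64 ≡ 319^2 = 101761 ≡ 470
230^128 ≡ 470^2 = 220900 ≡ 503
230^256 ≡ 503^2 = 253009 ≡ 36
391 = 256 + 128 + 4 + 2 + 1, so 230^391 ≡ 36·503·278·473·230 ≡ 132 (mod 509)
Right side y^r · r^s mod p:
176^2 = 30976 ≡ 436
176^4 ≡ 436^2 = 190096 ≡ 239
176^8 ≡ 239^2 = 57121 ≡ 113
176^16 ≡ 113^2 = 12769 ≡ 44
176^32 ≡ 44^2 = 1936 ≡ 409
176^64 ≡ 409^2 = 167281 ≡ 329
176^128 ≡ 329^2 = 108241 ≡ 333
176^256 ≡ 333^2 = 110889 ≡ 436
299 = 256 + 32 + 8 + 2 + 1, so 176^299 ≡ 436·409·113·436·176 ≡ 342 (mod 509)
299^2 = 89401 ≡ 326
299^4 ≡ 326^2 = 106276 ≡ 404
299^8 ≡ 404^2 = 163216 ≡ 336
299^16 ≡ 336^2 = 112896 ≡ 407
299^32 ≡ 407^2 = 165649 ≡ 224
63 = 32 + 16 + 8 + 4 + 2 + 1, so 299^63 ≡ 224·407·336·404·326·299 ≡ 304 (mod 509)
342·304 = 103968 ≡ 132 (mod 509)
132 ≡ 132 (mod 509), so the signature is genuine.

verifies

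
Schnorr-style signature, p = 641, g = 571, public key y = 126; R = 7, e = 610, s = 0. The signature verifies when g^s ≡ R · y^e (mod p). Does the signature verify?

does not verify

g^s mod p:
571^0 mod 641 = 1
R · y^e mod p:
126^2 = 15876 ≡ 492
126^4 ≡ 492^2 = 242064 ≡ 407
126^8 ≡ 407^2 = 165649 ≡ 271
126^16 ≡ 271^2 = 73441 ≡ 367
126^32 ≡ 367^2 = 134689 ≡ 79
126^64 ≡ 79^2 = 6241 ≡ 472
126^128 ≡ 472^2 = 222784 ≡ 357
126^256 ≡ 357^2 = 127449 ≡ 531
126^512 ≡ 531^2 = 281961 ≡ 562
610 = 512 + 64 + 32 + 2, so 126^610 ≡ 562·472·79·492 ≡ 631 (mod 641)
7·631 = 4417 ≡ 571 (mod 641)
1 ≠ 571; the check fails.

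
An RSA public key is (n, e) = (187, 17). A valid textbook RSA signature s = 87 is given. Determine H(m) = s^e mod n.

87

s^2 ≡ 87^2 = 7569 ≡ 89
s^4 ≡ 89^2 = 7921 ≡ 67
s^8 ≡ 67^2 = 4489 ≡ 1
s^16 ≡ 1^2 = 1
17 = 16 + 1, so s^17 ≡ 1·87 ≡ 87 (mod 187)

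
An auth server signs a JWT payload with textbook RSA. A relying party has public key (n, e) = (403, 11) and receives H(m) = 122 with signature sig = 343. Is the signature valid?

invalid

sig^2 ≡ 343^2 = 117649 ≡ 376
sig^4 ≡ 376^2 = 141376 ≡ 326
sig^8 ≡ 326^2 = 106276 ≡ 287
11 = 8 + 2 + 1, so sig^11 ≡ 287·376·343 ≡ 281 (mod 403)
The recovered value 281 does not match the digest 122.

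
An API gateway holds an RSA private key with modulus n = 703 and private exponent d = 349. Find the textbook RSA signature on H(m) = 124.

338

(H(m))^2 ≡ 124^2 = 15376 ≡ 613
(H(m))^4 ≡ 613^2 = 375769 ≡ 367
(H(m))^8 ≡ 367^2 = 134689 ≡ 416
(H(m))^16 ≡ 416^2 = 173056 ≡ 118
(H(m))^32 ≡ 118^2 = 13924 ≡ 567
(H(m))^64 ≡ 567^2 = 321489 ≡ 218
(H(m))^128 ≡ 218^2 = 47524 ≡ 423
(H(m))^256 ≡ 423^2 = 178929 ≡ 367
349 = 256 + 64 + 16 + 8 + 4 + 1, so (H(m))^349 ≡ 367·218·118·416·367·124 ≡ 338 (mod 703)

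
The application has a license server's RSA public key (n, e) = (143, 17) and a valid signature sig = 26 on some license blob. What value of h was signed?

104

sig^2 ≡ 26^2 = 676 ≡ 104
sig^4 ≡ 104^2 = 10816 ≡ 91
sig^8 ≡ 91^2 = 8281 ≡ 130
sig^16 ≡ 130^2 = 16900 ≡ 26
17 = 16 + 1, so sig^17 ≡ 26·26 ≡ 104 (mod 143)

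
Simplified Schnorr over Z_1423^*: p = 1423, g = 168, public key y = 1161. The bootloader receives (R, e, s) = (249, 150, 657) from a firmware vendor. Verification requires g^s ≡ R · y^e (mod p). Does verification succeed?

g^s mod p:
168^657 mod 1423 = 1225
R · y^e mod p:
1161^150 mod 1423 = 805
249·805 = 200445 ≡ 1225 (mod 1423)
1225 ≡ 1225 (mod 1423); signature holds.

passes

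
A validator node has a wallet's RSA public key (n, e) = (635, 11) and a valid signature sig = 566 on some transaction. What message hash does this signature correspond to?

Squares mod 635: sig^1≡566, sig^2≡316, sig^4≡161, sig^8≡521
11 = 8 + 2 + 1, so sig^11 ≡ 521·316·566 ≡ 266 (mod 635)

266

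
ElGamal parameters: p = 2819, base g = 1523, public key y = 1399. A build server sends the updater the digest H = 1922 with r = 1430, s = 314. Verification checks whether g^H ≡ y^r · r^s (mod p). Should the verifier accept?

Left side g^H mod p:
Squares mod 2819: 1523^1≡1523, 1523^2≡2311, 1523^4≡1535, 1523^8≡2360, 1523^16≡2075, 1523^32≡1012, 1523^64≡847, 1523^128≡1383, 1523^256≡1407, 1523^512≡711, 1523^1024≡920
1922 = 1024 + 512 + 256 + 128 + 2, so 1523^1922 ≡ 920·711·1407·1383·2311 ≡ 2462 (mod 2819)
Right side y^r · r^s mod p:
Squares mod 2819: 1399^1≡1399, 1399^2≡815, 1399^4≡1760, 1399^8≡2338, 1399^16≡203, 1399^32≡1743, 1399^64≡1986, 1399^128≡415, 1399^256≡266, 1399^512≡281, 1399^1024≡29
1430 = 1024 + 256 + 128 + 16 + 4 + 2, so 1399^1430 ≡ 29·266·415·203·1760·815 ≡ 649 (mod 2819)
Squares mod 2819: 1430^1≡1430, 1430^2≡1125, 1430^4≡2713, 1430^8≡2779, 1430^16≡1600, 1430^32≡348, 1430^64≡2706, 1430^128≡1493, 1430^256≡2039
314 = 256 + 32 + 16 + 8 + 2, so 1430^314 ≡ 2039·348·1600·2779·1125 ≡ 373 (mod 2819)
649·373 = 242077 ≡ 2462 (mod 2819)
2462 ≡ 2462 (mod 2819), so the signature is genuine.

accept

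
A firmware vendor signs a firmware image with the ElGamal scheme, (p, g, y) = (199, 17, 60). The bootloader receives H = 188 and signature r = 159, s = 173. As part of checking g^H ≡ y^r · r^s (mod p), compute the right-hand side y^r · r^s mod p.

Squares mod 199: 60^1≡60, 60^2≡18, 60^4≡125, 60^8≡103, 60^16≡62, 60^32≡63, 60^64≡188, 60^128≡121
159 = 128 + 16 + 8 + 4 + 2 + 1, so 60^159 ≡ 121·62·103·125·18·60 ≡ 137 (mod 199)
Squares mod 199: 159^1≡159, 159^2≡8, 159^4≡64, 159^8≡116, 159^16≡123, 159^32≡5, 159^64≡25, 159^128≡28
173 = 128 + 32 + 8 + 4 + 1, so 159^173 ≡ 28·5·116·64·159 ≡ 83 (mod 199)
y^r · r^s ≡ 137·83 = 11371 ≡ 28 (mod 199)

28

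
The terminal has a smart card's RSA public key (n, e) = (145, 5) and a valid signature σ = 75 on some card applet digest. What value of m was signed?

75

σ^2 ≡ 75^2 = 5625 ≡ 115
σ^4 ≡ 115^2 = 13225 ≡ 30
5 = 4 + 1, so σ^5 ≡ 30·75 ≡ 75 (mod 145)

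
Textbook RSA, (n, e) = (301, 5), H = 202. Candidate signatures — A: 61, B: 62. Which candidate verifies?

B

Candidate A: 61^2 = 3721 ≡ 109; 61^4 ≡ 109^2 = 11881 ≡ 142; 5 = 4 + 1, so 61^5 ≡ 142·61 ≡ 234 (mod 301)
Candidate B: 62^2 = 3844 ≡ 232; 62^4 ≡ 232^2 = 53824 ≡ 246; 5 = 4 + 1, so 62^5 ≡ 246·62 ≡ 202 (mod 301)
  → matches H = 202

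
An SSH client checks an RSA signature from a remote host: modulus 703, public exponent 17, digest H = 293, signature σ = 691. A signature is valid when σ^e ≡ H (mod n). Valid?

no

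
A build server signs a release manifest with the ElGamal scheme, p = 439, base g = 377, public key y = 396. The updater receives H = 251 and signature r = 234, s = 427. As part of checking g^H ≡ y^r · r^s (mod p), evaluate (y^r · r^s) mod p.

203

396^2 = 156816 ≡ 93
396^4 ≡ 93^2 = 8649 ≡ 308
396^8 ≡ 308^2 = 94864 ≡ 40
396^16 ≡ 40^2 = 1600 ≡ 283
396^32 ≡ 283^2 = 80089 ≡ 191
396^64 ≡ 191^2 = 36481 ≡ 44
396^128 ≡ 44^2 = 1936 ≡ 180
234 = 128 + 64 + 32 + 8 + 2, so 396^234 ≡ 180·44·191·40·93 ≡ 412 (mod 439)
234^2 = 54756 ≡ 320
234^4 ≡ 320^2 = 102400 ≡ 113
234^8 ≡ 113^2 = 12769 ≡ 38
234^16 ≡ 38^2 = 1444 ≡ 127
234^32 ≡ 127^2 = 16129 ≡ 325
234^64 ≡ 325^2 = 105625 ≡ 265
234^128 ≡ 265^2 = 70225 ≡ 424
234^256 ≡ 424^2 = 179776 ≡ 225
427 = 256 + 128 + 32 + 8 + 2 + 1, so 234^427 ≡ 225·424·325·38·320·234 ≡ 25 (mod 439)
y^r · r^s ≡ 412·25 = 10300 ≡ 203 (mod 439)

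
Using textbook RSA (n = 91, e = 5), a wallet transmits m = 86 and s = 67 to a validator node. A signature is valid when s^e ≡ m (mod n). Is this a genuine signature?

s^2 ≡ 67^2 = 4489 ≡ 30
s^4 ≡ 30^2 = 900 ≡ 81
5 = 4 + 1, so s^5 ≡ 81·67 ≡ 58 (mod 91)
s^5 mod 91 = 58, but m = 86.

forged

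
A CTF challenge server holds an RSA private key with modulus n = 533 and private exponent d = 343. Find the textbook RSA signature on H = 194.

Squares mod 533: H^1≡194, H^2≡326, H^4≡209, H^8≡508, H^16≡92, H^32≡469, H^64≡365, H^128≡508, H^256≡92
343 = 256 + 64 + 16 + 4 + 2 + 1, so H^343 ≡ 92·365·92·209·326·194 ≡ 142 (mod 533)

142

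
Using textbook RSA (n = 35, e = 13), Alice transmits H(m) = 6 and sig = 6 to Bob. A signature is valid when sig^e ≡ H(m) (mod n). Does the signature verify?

verifies

sig^2 ≡ 6^2 = 36 ≡ 1
sig^4 ≡ 1^2 = 1
sig^8 ≡ 1^2 = 1
13 = 8 + 4 + 1, so sig^13 ≡ 1·1·6 ≡ 6 (mod 35)
sig^13 mod 35 = 6 matches H(m).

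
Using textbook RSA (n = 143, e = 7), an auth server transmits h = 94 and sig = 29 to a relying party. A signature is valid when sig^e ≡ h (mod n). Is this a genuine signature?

genuine

sig^2 ≡ 29^2 = 841 ≡ 126
sig^4 ≡ 126^2 = 15876 ≡ 3
7 = 4 + 2 + 1, so sig^7 ≡ 3·126·29 ≡ 94 (mod 143)
Since 94 equals the digest 94, verification succeeds.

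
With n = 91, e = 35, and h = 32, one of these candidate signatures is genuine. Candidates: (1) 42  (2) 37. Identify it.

Candidate 1: 42^2 = 1764 ≡ 35; 42^4 ≡ 35^2 = 1225 ≡ 42; 42^8 ≡ 42^2 = 1764 ≡ 35; 42^16 ≡ 35^2 = 1225 ≡ 42; 42^32 ≡ 42^2 = 1764 ≡ 35; 35 = 32 + 2 + 1, so 42^35 ≡ 35·35·42 ≡ 35 (mod 91)
Candidate 2: 37^2 = 1369 ≡ 4; 37^4 ≡ 4^2 = 16; 37^8 ≡ 16^2 = 256 ≡ 74; 37^16 ≡ 74^2 = 5476 ≡ 16; 37^32 ≡ 16^2 = 256 ≡ 74; 35 = 32 + 2 + 1, so 37^35 ≡ 74·4·37 ≡ 32 (mod 91)
  → matches h = 32

2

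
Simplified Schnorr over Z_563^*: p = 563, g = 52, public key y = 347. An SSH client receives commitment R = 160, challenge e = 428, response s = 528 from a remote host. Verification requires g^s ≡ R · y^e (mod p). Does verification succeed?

passes

g^s mod p:
Squares mod 563: 52^1≡52, 52^2≡452, 52^4≡498, 52^8≡284, 52^16≡147, 52^32≡215, 52^64≡59, 52^128≡103, 52^256≡475, 52^512≡425
528 = 512 + 16, so 52^528 ≡ 425·147 ≡ 545 (mod 563)
R · y^e mod p:
Squares mod 563: 347^1≡347, 347^2≡490, 347^4≡262, 347^8≡521, 347^16≡75, 347^32≡558, 347^64≡25, 347^128≡62, 347^256≡466
428 = 256 + 128 + 32 + 8 + 4, so 347^428 ≡ 466·62·558·521·262 ≡ 21 (mod 563)
160·21 = 3360 ≡ 545 (mod 563)
545 ≡ 545 (mod 563); signature holds.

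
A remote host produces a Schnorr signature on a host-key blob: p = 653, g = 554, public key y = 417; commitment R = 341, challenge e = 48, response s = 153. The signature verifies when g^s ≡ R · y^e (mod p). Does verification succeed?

g^s mod p:
554^153 mod 653 = 468
R · y^e mod p:
417^48 mod 653 = 325
341·325 = 110825 ≡ 468 (mod 653)
468 ≡ 468 (mod 653); signature holds.

passes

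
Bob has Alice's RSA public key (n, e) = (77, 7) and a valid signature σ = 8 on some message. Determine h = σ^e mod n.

57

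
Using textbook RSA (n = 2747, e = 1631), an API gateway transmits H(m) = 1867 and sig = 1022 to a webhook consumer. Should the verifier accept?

reject

sig^1631 mod 2747 = 437
sig^1631 mod 2747 = 437, but H(m) = 1867.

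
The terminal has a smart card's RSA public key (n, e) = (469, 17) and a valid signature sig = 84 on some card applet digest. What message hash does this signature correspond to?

301

sig^17 mod 469 = 301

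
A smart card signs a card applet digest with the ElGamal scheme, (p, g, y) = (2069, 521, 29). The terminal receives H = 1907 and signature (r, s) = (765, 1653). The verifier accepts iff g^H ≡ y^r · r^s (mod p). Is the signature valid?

Left side g^H mod p:
521^2 = 271441 ≡ 402
521^4 ≡ 402^2 = 161604 ≡ 222
521^8 ≡ 222^2 = 49284 ≡ 1697
521^16 ≡ 1697^2 = 2879809 ≡ 1830
521^32 ≡ 1830^2 = 3348900 ≡ 1258
521^64 ≡ 1258^2 = 1582564 ≡ 1848
521^128 ≡ 1848^2 = 3415104 ≡ 1254
521^256 ≡ 1254^2 = 1572516 ≡ 76
521^512 ≡ 76^2 = 5776 ≡ 1638
521^1024 ≡ 1638^2 = 2683044 ≡ 1620
1907 = 1024 + 512 + 256 + 64 + 32 + 16 + 2 + 1, so 521^1907 ≡ 1620·1638·76·1848·1258·1830·402·521 ≡ 1471 (mod 2069)
Right side y^r · r^s mod p:
29^2 = 841
29^4 ≡ 841^2 = 707281 ≡ 1752
29^8 ≡ 1752^2 = 3069504 ≡ 1177
29^16 ≡ 1177^2 = 1385329 ≡ 1168
29^32 ≡ 1168^2 = 1364224 ≡ 753
29^64 ≡ 753^2 = 567009 ≡ 103
29^128 ≡ 103^2 = 10609 ≡ 264
29^256 ≡ 264^2 = 69696 ≡ 1419
29^512 ≡ 1419^2 = 2013561 ≡ 424
765 = 512 + 128 + 64 + 32 + 16 + 8 + 4 + 1, so 29^765 ≡ 424·264·103·753·1168·1177·1752·29 ≡ 1938 (mod 2069)
765^2 = 585225 ≡ 1767
765^4 ≡ 1767^2 = 3122289 ≡ 168
765^8 ≡ 168^2 = 28224 ≡ 1327
765^16 ≡ 1327^2 = 1760929 ≡ 210
765^32 ≡ 210^2 = 44100 ≡ 651
765^64 ≡ 651^2 = 423801 ≡ 1725
765^128 ≡ 1725^2 = 2975625 ≡ 403
765^256 ≡ 403^2 = 162409 ≡ 1027
765^512 ≡ 1027^2 = 1054729 ≡ 1608
765^1024 ≡ 1608^2 = 2585664 ≡ 1483
1653 = 1024 + 512 + 64 + 32 + 16 + 4 + 1, so 765^1653 ≡ 1483·1608·1725·651·210·168·765 ≡ 1171 (mod 2069)
1938·1171 = 2269398 ≡ 1774 (mod 2069)
1471 ≠ 1774, so verification fails.

invalid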